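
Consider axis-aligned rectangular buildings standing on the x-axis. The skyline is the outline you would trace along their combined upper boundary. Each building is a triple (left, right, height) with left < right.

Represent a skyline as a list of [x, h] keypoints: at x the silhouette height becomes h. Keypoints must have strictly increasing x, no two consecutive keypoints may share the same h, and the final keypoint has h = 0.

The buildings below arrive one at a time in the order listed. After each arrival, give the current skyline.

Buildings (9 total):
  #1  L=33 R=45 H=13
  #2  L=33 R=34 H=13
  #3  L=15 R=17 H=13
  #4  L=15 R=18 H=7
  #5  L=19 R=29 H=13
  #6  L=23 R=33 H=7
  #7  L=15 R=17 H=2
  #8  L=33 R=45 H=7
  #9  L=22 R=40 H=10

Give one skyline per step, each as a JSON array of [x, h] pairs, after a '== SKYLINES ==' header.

== SKYLINES ==
[[33,13],[45,0]]
[[33,13],[45,0]]
[[15,13],[17,0],[33,13],[45,0]]
[[15,13],[17,7],[18,0],[33,13],[45,0]]
[[15,13],[17,7],[18,0],[19,13],[29,0],[33,13],[45,0]]
[[15,13],[17,7],[18,0],[19,13],[29,7],[33,13],[45,0]]
[[15,13],[17,7],[18,0],[19,13],[29,7],[33,13],[45,0]]
[[15,13],[17,7],[18,0],[19,13],[29,7],[33,13],[45,0]]
[[15,13],[17,7],[18,0],[19,13],[29,10],[33,13],[45,0]]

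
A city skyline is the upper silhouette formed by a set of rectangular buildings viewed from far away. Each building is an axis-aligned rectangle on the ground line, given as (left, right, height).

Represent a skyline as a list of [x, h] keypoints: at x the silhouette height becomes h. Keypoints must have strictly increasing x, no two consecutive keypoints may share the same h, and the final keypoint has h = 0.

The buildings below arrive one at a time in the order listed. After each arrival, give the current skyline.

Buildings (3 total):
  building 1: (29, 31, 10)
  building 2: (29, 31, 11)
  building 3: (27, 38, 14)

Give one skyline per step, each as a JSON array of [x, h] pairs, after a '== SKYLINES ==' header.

== SKYLINES ==
[[29,10],[31,0]]
[[29,11],[31,0]]
[[27,14],[38,0]]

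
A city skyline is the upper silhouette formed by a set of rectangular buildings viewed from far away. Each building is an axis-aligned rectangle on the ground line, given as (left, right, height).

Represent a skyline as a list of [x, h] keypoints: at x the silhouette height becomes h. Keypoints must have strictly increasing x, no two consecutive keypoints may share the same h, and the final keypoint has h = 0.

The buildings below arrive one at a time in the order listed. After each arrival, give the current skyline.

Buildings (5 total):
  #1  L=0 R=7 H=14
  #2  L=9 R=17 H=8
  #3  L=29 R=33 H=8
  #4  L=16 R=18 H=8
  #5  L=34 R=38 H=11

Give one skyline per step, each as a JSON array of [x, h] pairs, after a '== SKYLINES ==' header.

== SKYLINES ==
[[0,14],[7,0]]
[[0,14],[7,0],[9,8],[17,0]]
[[0,14],[7,0],[9,8],[17,0],[29,8],[33,0]]
[[0,14],[7,0],[9,8],[18,0],[29,8],[33,0]]
[[0,14],[7,0],[9,8],[18,0],[29,8],[33,0],[34,11],[38,0]]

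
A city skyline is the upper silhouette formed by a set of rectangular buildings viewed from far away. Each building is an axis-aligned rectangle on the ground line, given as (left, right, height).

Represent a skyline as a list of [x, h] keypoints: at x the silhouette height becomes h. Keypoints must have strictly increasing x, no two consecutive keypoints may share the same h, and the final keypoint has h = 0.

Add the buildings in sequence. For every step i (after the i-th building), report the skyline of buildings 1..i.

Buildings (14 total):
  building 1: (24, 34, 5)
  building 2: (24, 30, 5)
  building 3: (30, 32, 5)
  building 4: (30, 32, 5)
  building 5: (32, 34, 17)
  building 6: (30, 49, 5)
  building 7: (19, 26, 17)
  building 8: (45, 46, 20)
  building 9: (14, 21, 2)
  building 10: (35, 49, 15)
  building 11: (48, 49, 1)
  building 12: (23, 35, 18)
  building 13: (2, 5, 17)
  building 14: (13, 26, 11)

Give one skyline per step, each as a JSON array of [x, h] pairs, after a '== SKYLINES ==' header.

== SKYLINES ==
[[24,5],[34,0]]
[[24,5],[34,0]]
[[24,5],[34,0]]
[[24,5],[34,0]]
[[24,5],[32,17],[34,0]]
[[24,5],[32,17],[34,5],[49,0]]
[[19,17],[26,5],[32,17],[34,5],[49,0]]
[[19,17],[26,5],[32,17],[34,5],[45,20],[46,5],[49,0]]
[[14,2],[19,17],[26,5],[32,17],[34,5],[45,20],[46,5],[49,0]]
[[14,2],[19,17],[26,5],[32,17],[34,5],[35,15],[45,20],[46,15],[49,0]]
[[14,2],[19,17],[26,5],[32,17],[34,5],[35,15],[45,20],[46,15],[49,0]]
[[14,2],[19,17],[23,18],[35,15],[45,20],[46,15],[49,0]]
[[2,17],[5,0],[14,2],[19,17],[23,18],[35,15],[45,20],[46,15],[49,0]]
[[2,17],[5,0],[13,11],[19,17],[23,18],[35,15],[45,20],[46,15],[49,0]]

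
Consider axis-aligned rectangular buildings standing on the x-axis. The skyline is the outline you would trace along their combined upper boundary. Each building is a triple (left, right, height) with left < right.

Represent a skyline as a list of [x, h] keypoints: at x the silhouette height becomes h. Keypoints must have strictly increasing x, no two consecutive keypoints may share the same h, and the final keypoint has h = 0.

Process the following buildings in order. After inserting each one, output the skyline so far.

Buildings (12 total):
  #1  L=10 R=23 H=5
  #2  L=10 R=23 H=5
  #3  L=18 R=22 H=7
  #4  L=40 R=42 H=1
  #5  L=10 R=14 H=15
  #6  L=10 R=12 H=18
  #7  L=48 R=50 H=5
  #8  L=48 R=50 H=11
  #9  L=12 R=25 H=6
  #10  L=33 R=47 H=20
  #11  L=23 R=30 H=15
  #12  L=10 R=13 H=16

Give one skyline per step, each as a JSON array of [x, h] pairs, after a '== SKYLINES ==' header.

== SKYLINES ==
[[10,5],[23,0]]
[[10,5],[23,0]]
[[10,5],[18,7],[22,5],[23,0]]
[[10,5],[18,7],[22,5],[23,0],[40,1],[42,0]]
[[10,15],[14,5],[18,7],[22,5],[23,0],[40,1],[42,0]]
[[10,18],[12,15],[14,5],[18,7],[22,5],[23,0],[40,1],[42,0]]
[[10,18],[12,15],[14,5],[18,7],[22,5],[23,0],[40,1],[42,0],[48,5],[50,0]]
[[10,18],[12,15],[14,5],[18,7],[22,5],[23,0],[40,1],[42,0],[48,11],[50,0]]
[[10,18],[12,15],[14,6],[18,7],[22,6],[25,0],[40,1],[42,0],[48,11],[50,0]]
[[10,18],[12,15],[14,6],[18,7],[22,6],[25,0],[33,20],[47,0],[48,11],[50,0]]
[[10,18],[12,15],[14,6],[18,7],[22,6],[23,15],[30,0],[33,20],[47,0],[48,11],[50,0]]
[[10,18],[12,16],[13,15],[14,6],[18,7],[22,6],[23,15],[30,0],[33,20],[47,0],[48,11],[50,0]]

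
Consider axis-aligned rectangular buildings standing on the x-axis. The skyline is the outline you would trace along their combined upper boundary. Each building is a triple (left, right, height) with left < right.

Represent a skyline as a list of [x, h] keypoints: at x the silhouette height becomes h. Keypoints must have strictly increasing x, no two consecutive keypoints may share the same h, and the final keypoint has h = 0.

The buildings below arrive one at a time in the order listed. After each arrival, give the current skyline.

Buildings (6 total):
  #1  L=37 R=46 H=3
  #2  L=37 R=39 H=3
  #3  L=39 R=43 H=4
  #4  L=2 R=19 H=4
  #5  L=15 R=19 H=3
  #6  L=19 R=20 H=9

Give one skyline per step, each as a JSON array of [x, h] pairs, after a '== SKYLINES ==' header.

== SKYLINES ==
[[37,3],[46,0]]
[[37,3],[46,0]]
[[37,3],[39,4],[43,3],[46,0]]
[[2,4],[19,0],[37,3],[39,4],[43,3],[46,0]]
[[2,4],[19,0],[37,3],[39,4],[43,3],[46,0]]
[[2,4],[19,9],[20,0],[37,3],[39,4],[43,3],[46,0]]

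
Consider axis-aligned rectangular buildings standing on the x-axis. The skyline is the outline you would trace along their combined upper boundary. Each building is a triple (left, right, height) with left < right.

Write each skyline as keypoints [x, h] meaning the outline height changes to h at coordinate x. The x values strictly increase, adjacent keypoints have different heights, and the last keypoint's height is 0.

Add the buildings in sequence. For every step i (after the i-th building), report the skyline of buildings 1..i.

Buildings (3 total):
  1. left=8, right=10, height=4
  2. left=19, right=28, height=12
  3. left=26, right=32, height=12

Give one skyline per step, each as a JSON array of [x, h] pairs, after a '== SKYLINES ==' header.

== SKYLINES ==
[[8,4],[10,0]]
[[8,4],[10,0],[19,12],[28,0]]
[[8,4],[10,0],[19,12],[32,0]]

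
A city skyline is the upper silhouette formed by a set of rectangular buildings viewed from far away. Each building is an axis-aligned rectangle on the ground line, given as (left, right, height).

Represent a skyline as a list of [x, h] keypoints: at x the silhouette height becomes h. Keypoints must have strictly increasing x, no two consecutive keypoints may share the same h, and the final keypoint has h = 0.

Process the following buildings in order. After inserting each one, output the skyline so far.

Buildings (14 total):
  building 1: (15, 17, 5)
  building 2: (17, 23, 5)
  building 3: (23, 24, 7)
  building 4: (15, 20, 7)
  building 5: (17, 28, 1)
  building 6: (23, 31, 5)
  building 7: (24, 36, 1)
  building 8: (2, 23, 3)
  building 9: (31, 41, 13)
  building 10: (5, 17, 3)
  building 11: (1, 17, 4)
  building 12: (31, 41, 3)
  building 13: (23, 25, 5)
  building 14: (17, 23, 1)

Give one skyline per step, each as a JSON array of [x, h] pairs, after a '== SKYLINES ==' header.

== SKYLINES ==
[[15,5],[17,0]]
[[15,5],[23,0]]
[[15,5],[23,7],[24,0]]
[[15,7],[20,5],[23,7],[24,0]]
[[15,7],[20,5],[23,7],[24,1],[28,0]]
[[15,7],[20,5],[23,7],[24,5],[31,0]]
[[15,7],[20,5],[23,7],[24,5],[31,1],[36,0]]
[[2,3],[15,7],[20,5],[23,7],[24,5],[31,1],[36,0]]
[[2,3],[15,7],[20,5],[23,7],[24,5],[31,13],[41,0]]
[[2,3],[15,7],[20,5],[23,7],[24,5],[31,13],[41,0]]
[[1,4],[15,7],[20,5],[23,7],[24,5],[31,13],[41,0]]
[[1,4],[15,7],[20,5],[23,7],[24,5],[31,13],[41,0]]
[[1,4],[15,7],[20,5],[23,7],[24,5],[31,13],[41,0]]
[[1,4],[15,7],[20,5],[23,7],[24,5],[31,13],[41,0]]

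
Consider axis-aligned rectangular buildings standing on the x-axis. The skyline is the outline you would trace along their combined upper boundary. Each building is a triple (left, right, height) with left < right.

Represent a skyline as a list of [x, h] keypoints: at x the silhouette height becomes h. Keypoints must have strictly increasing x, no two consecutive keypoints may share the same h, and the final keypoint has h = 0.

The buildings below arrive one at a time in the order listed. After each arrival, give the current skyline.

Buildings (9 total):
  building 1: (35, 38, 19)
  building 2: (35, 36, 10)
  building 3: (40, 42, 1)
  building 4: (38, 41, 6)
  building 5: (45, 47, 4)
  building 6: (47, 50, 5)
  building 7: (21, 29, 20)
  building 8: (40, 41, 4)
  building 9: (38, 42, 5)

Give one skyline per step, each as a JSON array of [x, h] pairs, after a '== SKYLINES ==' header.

== SKYLINES ==
[[35,19],[38,0]]
[[35,19],[38,0]]
[[35,19],[38,0],[40,1],[42,0]]
[[35,19],[38,6],[41,1],[42,0]]
[[35,19],[38,6],[41,1],[42,0],[45,4],[47,0]]
[[35,19],[38,6],[41,1],[42,0],[45,4],[47,5],[50,0]]
[[21,20],[29,0],[35,19],[38,6],[41,1],[42,0],[45,4],[47,5],[50,0]]
[[21,20],[29,0],[35,19],[38,6],[41,1],[42,0],[45,4],[47,5],[50,0]]
[[21,20],[29,0],[35,19],[38,6],[41,5],[42,0],[45,4],[47,5],[50,0]]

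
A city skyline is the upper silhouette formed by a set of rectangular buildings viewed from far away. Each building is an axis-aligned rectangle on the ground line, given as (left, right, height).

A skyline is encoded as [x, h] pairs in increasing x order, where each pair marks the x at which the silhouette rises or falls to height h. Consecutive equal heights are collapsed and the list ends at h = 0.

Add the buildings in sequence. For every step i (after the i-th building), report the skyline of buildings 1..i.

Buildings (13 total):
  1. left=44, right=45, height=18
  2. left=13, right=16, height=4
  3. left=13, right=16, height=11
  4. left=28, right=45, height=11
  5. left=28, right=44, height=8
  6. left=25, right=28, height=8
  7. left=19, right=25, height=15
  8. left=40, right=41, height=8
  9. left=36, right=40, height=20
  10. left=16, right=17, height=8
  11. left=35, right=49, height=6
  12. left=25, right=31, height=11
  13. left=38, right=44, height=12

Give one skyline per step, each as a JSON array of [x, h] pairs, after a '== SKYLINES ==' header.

== SKYLINES ==
[[44,18],[45,0]]
[[13,4],[16,0],[44,18],[45,0]]
[[13,11],[16,0],[44,18],[45,0]]
[[13,11],[16,0],[28,11],[44,18],[45,0]]
[[13,11],[16,0],[28,11],[44,18],[45,0]]
[[13,11],[16,0],[25,8],[28,11],[44,18],[45,0]]
[[13,11],[16,0],[19,15],[25,8],[28,11],[44,18],[45,0]]
[[13,11],[16,0],[19,15],[25,8],[28,11],[44,18],[45,0]]
[[13,11],[16,0],[19,15],[25,8],[28,11],[36,20],[40,11],[44,18],[45,0]]
[[13,11],[16,8],[17,0],[19,15],[25,8],[28,11],[36,20],[40,11],[44,18],[45,0]]
[[13,11],[16,8],[17,0],[19,15],[25,8],[28,11],[36,20],[40,11],[44,18],[45,6],[49,0]]
[[13,11],[16,8],[17,0],[19,15],[25,11],[36,20],[40,11],[44,18],[45,6],[49,0]]
[[13,11],[16,8],[17,0],[19,15],[25,11],[36,20],[40,12],[44,18],[45,6],[49,0]]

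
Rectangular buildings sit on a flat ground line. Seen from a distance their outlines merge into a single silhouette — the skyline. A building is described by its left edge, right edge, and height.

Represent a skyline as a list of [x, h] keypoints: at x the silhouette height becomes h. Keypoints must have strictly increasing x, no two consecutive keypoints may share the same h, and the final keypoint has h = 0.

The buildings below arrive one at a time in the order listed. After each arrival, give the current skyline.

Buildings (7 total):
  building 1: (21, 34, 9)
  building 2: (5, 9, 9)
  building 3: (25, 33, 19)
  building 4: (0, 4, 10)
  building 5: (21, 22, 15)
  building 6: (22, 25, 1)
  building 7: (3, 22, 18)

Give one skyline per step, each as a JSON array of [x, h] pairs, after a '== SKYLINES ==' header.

== SKYLINES ==
[[21,9],[34,0]]
[[5,9],[9,0],[21,9],[34,0]]
[[5,9],[9,0],[21,9],[25,19],[33,9],[34,0]]
[[0,10],[4,0],[5,9],[9,0],[21,9],[25,19],[33,9],[34,0]]
[[0,10],[4,0],[5,9],[9,0],[21,15],[22,9],[25,19],[33,9],[34,0]]
[[0,10],[4,0],[5,9],[9,0],[21,15],[22,9],[25,19],[33,9],[34,0]]
[[0,10],[3,18],[22,9],[25,19],[33,9],[34,0]]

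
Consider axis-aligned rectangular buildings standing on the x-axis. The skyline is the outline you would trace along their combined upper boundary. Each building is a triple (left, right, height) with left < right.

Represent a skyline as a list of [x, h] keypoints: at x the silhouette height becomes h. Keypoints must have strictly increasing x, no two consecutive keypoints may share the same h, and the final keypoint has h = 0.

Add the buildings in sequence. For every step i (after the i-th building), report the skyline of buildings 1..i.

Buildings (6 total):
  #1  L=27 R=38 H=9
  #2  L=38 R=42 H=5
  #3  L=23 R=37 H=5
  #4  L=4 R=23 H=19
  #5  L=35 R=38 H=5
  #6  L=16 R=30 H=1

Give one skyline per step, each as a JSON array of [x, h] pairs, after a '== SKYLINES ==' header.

== SKYLINES ==
[[27,9],[38,0]]
[[27,9],[38,5],[42,0]]
[[23,5],[27,9],[38,5],[42,0]]
[[4,19],[23,5],[27,9],[38,5],[42,0]]
[[4,19],[23,5],[27,9],[38,5],[42,0]]
[[4,19],[23,5],[27,9],[38,5],[42,0]]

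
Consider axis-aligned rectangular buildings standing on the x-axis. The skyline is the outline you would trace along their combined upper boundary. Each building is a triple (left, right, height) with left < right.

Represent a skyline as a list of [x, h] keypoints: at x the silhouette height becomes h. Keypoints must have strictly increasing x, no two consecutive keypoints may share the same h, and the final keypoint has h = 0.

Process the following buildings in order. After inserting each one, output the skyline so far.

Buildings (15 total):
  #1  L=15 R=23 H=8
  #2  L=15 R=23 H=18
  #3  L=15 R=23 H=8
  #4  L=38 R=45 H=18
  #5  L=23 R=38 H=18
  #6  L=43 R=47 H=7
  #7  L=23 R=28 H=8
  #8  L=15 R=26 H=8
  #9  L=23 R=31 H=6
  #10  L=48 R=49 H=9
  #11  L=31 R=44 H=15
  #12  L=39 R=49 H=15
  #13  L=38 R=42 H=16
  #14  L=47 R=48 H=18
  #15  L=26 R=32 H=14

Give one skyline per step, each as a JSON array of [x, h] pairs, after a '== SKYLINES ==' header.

== SKYLINES ==
[[15,8],[23,0]]
[[15,18],[23,0]]
[[15,18],[23,0]]
[[15,18],[23,0],[38,18],[45,0]]
[[15,18],[45,0]]
[[15,18],[45,7],[47,0]]
[[15,18],[45,7],[47,0]]
[[15,18],[45,7],[47,0]]
[[15,18],[45,7],[47,0]]
[[15,18],[45,7],[47,0],[48,9],[49,0]]
[[15,18],[45,7],[47,0],[48,9],[49,0]]
[[15,18],[45,15],[49,0]]
[[15,18],[45,15],[49,0]]
[[15,18],[45,15],[47,18],[48,15],[49,0]]
[[15,18],[45,15],[47,18],[48,15],[49,0]]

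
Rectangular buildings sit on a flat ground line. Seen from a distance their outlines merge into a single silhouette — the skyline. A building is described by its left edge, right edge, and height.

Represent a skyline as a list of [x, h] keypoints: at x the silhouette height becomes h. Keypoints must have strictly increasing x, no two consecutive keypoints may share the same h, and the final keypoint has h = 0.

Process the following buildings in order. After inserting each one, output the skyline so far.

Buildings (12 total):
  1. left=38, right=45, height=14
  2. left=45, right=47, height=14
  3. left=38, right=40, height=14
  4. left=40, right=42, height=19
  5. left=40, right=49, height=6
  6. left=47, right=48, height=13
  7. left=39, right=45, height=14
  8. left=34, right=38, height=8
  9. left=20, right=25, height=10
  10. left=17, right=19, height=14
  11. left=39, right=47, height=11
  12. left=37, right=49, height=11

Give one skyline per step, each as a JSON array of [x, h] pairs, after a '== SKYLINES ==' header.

== SKYLINES ==
[[38,14],[45,0]]
[[38,14],[47,0]]
[[38,14],[47,0]]
[[38,14],[40,19],[42,14],[47,0]]
[[38,14],[40,19],[42,14],[47,6],[49,0]]
[[38,14],[40,19],[42,14],[47,13],[48,6],[49,0]]
[[38,14],[40,19],[42,14],[47,13],[48,6],[49,0]]
[[34,8],[38,14],[40,19],[42,14],[47,13],[48,6],[49,0]]
[[20,10],[25,0],[34,8],[38,14],[40,19],[42,14],[47,13],[48,6],[49,0]]
[[17,14],[19,0],[20,10],[25,0],[34,8],[38,14],[40,19],[42,14],[47,13],[48,6],[49,0]]
[[17,14],[19,0],[20,10],[25,0],[34,8],[38,14],[40,19],[42,14],[47,13],[48,6],[49,0]]
[[17,14],[19,0],[20,10],[25,0],[34,8],[37,11],[38,14],[40,19],[42,14],[47,13],[48,11],[49,0]]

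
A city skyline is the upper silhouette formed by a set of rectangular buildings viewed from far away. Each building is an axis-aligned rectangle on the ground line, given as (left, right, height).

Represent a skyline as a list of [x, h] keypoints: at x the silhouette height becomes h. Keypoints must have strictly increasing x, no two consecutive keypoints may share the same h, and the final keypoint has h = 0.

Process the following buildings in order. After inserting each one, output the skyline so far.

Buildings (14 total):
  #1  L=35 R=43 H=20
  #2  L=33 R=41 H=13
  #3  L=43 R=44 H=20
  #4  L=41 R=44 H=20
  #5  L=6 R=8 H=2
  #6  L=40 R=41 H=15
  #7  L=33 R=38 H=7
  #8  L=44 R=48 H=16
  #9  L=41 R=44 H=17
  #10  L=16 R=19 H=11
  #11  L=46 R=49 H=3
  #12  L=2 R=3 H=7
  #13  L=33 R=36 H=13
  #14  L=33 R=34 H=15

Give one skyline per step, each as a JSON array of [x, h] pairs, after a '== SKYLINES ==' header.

== SKYLINES ==
[[35,20],[43,0]]
[[33,13],[35,20],[43,0]]
[[33,13],[35,20],[44,0]]
[[33,13],[35,20],[44,0]]
[[6,2],[8,0],[33,13],[35,20],[44,0]]
[[6,2],[8,0],[33,13],[35,20],[44,0]]
[[6,2],[8,0],[33,13],[35,20],[44,0]]
[[6,2],[8,0],[33,13],[35,20],[44,16],[48,0]]
[[6,2],[8,0],[33,13],[35,20],[44,16],[48,0]]
[[6,2],[8,0],[16,11],[19,0],[33,13],[35,20],[44,16],[48,0]]
[[6,2],[8,0],[16,11],[19,0],[33,13],[35,20],[44,16],[48,3],[49,0]]
[[2,7],[3,0],[6,2],[8,0],[16,11],[19,0],[33,13],[35,20],[44,16],[48,3],[49,0]]
[[2,7],[3,0],[6,2],[8,0],[16,11],[19,0],[33,13],[35,20],[44,16],[48,3],[49,0]]
[[2,7],[3,0],[6,2],[8,0],[16,11],[19,0],[33,15],[34,13],[35,20],[44,16],[48,3],[49,0]]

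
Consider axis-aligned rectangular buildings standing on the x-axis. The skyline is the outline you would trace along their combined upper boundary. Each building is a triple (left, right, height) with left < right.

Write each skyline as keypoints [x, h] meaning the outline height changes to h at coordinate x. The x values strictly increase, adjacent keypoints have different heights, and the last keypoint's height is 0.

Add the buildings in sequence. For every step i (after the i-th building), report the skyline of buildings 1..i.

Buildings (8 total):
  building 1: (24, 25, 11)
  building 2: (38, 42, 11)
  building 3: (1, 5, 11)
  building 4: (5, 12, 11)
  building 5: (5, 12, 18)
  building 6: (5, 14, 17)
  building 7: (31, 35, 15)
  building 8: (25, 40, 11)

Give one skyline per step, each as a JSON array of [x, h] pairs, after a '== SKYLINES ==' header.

== SKYLINES ==
[[24,11],[25,0]]
[[24,11],[25,0],[38,11],[42,0]]
[[1,11],[5,0],[24,11],[25,0],[38,11],[42,0]]
[[1,11],[12,0],[24,11],[25,0],[38,11],[42,0]]
[[1,11],[5,18],[12,0],[24,11],[25,0],[38,11],[42,0]]
[[1,11],[5,18],[12,17],[14,0],[24,11],[25,0],[38,11],[42,0]]
[[1,11],[5,18],[12,17],[14,0],[24,11],[25,0],[31,15],[35,0],[38,11],[42,0]]
[[1,11],[5,18],[12,17],[14,0],[24,11],[31,15],[35,11],[42,0]]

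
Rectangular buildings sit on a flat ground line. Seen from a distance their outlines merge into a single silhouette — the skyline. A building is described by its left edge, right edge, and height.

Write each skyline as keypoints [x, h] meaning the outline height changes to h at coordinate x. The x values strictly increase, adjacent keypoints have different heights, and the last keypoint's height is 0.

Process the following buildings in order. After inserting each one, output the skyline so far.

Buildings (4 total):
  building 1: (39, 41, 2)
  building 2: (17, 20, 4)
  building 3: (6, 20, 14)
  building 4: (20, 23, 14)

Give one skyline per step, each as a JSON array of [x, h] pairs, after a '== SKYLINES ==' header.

== SKYLINES ==
[[39,2],[41,0]]
[[17,4],[20,0],[39,2],[41,0]]
[[6,14],[20,0],[39,2],[41,0]]
[[6,14],[23,0],[39,2],[41,0]]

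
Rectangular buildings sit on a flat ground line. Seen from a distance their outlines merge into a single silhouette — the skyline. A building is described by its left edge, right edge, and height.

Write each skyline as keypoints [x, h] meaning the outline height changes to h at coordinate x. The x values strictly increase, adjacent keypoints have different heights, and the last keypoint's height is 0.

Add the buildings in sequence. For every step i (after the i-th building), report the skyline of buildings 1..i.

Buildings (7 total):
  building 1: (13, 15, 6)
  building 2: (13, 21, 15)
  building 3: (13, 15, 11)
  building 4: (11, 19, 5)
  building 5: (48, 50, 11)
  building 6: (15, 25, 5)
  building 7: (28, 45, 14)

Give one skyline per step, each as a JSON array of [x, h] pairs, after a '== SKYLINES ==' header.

== SKYLINES ==
[[13,6],[15,0]]
[[13,15],[21,0]]
[[13,15],[21,0]]
[[11,5],[13,15],[21,0]]
[[11,5],[13,15],[21,0],[48,11],[50,0]]
[[11,5],[13,15],[21,5],[25,0],[48,11],[50,0]]
[[11,5],[13,15],[21,5],[25,0],[28,14],[45,0],[48,11],[50,0]]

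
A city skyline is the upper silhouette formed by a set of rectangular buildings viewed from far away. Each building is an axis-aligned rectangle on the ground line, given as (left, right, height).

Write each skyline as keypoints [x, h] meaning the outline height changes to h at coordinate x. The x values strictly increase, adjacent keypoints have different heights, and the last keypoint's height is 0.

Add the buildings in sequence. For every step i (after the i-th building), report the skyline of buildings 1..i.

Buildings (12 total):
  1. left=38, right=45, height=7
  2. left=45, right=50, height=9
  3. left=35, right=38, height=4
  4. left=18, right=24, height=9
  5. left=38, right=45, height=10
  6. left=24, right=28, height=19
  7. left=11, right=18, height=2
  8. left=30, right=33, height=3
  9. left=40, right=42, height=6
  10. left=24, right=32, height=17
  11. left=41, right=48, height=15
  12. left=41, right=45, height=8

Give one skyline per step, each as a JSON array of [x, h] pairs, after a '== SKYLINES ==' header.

== SKYLINES ==
[[38,7],[45,0]]
[[38,7],[45,9],[50,0]]
[[35,4],[38,7],[45,9],[50,0]]
[[18,9],[24,0],[35,4],[38,7],[45,9],[50,0]]
[[18,9],[24,0],[35,4],[38,10],[45,9],[50,0]]
[[18,9],[24,19],[28,0],[35,4],[38,10],[45,9],[50,0]]
[[11,2],[18,9],[24,19],[28,0],[35,4],[38,10],[45,9],[50,0]]
[[11,2],[18,9],[24,19],[28,0],[30,3],[33,0],[35,4],[38,10],[45,9],[50,0]]
[[11,2],[18,9],[24,19],[28,0],[30,3],[33,0],[35,4],[38,10],[45,9],[50,0]]
[[11,2],[18,9],[24,19],[28,17],[32,3],[33,0],[35,4],[38,10],[45,9],[50,0]]
[[11,2],[18,9],[24,19],[28,17],[32,3],[33,0],[35,4],[38,10],[41,15],[48,9],[50,0]]
[[11,2],[18,9],[24,19],[28,17],[32,3],[33,0],[35,4],[38,10],[41,15],[48,9],[50,0]]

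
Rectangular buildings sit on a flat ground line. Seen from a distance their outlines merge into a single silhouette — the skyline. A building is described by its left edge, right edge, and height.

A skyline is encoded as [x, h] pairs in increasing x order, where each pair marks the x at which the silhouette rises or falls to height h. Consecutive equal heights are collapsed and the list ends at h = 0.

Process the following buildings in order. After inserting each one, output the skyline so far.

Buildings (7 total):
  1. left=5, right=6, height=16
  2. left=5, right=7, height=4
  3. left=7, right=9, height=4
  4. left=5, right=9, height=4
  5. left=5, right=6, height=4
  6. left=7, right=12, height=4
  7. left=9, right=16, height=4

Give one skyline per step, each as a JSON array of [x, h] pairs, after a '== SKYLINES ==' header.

== SKYLINES ==
[[5,16],[6,0]]
[[5,16],[6,4],[7,0]]
[[5,16],[6,4],[9,0]]
[[5,16],[6,4],[9,0]]
[[5,16],[6,4],[9,0]]
[[5,16],[6,4],[12,0]]
[[5,16],[6,4],[16,0]]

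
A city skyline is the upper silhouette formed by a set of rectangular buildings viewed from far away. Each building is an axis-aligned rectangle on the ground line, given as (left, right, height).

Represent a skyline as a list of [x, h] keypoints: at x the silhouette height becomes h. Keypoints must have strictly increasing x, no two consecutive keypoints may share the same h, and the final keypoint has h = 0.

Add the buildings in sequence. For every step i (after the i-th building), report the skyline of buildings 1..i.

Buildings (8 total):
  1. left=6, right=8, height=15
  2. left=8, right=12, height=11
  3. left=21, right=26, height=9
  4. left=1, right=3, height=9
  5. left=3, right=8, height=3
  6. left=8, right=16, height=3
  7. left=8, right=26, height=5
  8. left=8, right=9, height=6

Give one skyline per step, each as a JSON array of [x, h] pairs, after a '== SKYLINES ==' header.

== SKYLINES ==
[[6,15],[8,0]]
[[6,15],[8,11],[12,0]]
[[6,15],[8,11],[12,0],[21,9],[26,0]]
[[1,9],[3,0],[6,15],[8,11],[12,0],[21,9],[26,0]]
[[1,9],[3,3],[6,15],[8,11],[12,0],[21,9],[26,0]]
[[1,9],[3,3],[6,15],[8,11],[12,3],[16,0],[21,9],[26,0]]
[[1,9],[3,3],[6,15],[8,11],[12,5],[21,9],[26,0]]
[[1,9],[3,3],[6,15],[8,11],[12,5],[21,9],[26,0]]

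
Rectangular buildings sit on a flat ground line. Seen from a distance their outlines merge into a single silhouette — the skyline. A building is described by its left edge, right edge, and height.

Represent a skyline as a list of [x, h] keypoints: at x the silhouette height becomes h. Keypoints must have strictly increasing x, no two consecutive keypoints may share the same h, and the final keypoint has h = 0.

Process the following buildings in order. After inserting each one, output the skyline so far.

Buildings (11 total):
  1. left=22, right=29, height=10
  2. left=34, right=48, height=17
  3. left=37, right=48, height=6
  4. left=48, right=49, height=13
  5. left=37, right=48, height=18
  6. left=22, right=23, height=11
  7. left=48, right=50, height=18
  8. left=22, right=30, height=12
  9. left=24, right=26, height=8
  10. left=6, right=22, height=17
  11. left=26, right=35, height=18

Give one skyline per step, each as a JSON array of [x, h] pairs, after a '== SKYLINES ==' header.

== SKYLINES ==
[[22,10],[29,0]]
[[22,10],[29,0],[34,17],[48,0]]
[[22,10],[29,0],[34,17],[48,0]]
[[22,10],[29,0],[34,17],[48,13],[49,0]]
[[22,10],[29,0],[34,17],[37,18],[48,13],[49,0]]
[[22,11],[23,10],[29,0],[34,17],[37,18],[48,13],[49,0]]
[[22,11],[23,10],[29,0],[34,17],[37,18],[50,0]]
[[22,12],[30,0],[34,17],[37,18],[50,0]]
[[22,12],[30,0],[34,17],[37,18],[50,0]]
[[6,17],[22,12],[30,0],[34,17],[37,18],[50,0]]
[[6,17],[22,12],[26,18],[35,17],[37,18],[50,0]]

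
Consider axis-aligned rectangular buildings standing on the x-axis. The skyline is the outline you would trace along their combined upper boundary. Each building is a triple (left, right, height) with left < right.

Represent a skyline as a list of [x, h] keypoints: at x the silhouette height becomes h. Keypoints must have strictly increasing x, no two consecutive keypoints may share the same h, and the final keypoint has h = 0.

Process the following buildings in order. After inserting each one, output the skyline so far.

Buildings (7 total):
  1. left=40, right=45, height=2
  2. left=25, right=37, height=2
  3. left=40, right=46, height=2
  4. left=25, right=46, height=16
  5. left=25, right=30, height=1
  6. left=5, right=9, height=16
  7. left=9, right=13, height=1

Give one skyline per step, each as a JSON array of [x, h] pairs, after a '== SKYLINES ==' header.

== SKYLINES ==
[[40,2],[45,0]]
[[25,2],[37,0],[40,2],[45,0]]
[[25,2],[37,0],[40,2],[46,0]]
[[25,16],[46,0]]
[[25,16],[46,0]]
[[5,16],[9,0],[25,16],[46,0]]
[[5,16],[9,1],[13,0],[25,16],[46,0]]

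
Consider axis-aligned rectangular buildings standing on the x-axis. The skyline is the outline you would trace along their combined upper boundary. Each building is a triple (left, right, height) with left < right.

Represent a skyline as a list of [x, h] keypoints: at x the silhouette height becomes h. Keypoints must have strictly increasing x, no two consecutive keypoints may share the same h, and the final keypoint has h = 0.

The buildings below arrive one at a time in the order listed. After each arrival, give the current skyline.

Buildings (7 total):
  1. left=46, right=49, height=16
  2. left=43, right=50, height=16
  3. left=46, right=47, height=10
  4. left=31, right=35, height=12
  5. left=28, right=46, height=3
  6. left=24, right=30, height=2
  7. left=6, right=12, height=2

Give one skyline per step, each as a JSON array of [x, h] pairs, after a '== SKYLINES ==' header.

== SKYLINES ==
[[46,16],[49,0]]
[[43,16],[50,0]]
[[43,16],[50,0]]
[[31,12],[35,0],[43,16],[50,0]]
[[28,3],[31,12],[35,3],[43,16],[50,0]]
[[24,2],[28,3],[31,12],[35,3],[43,16],[50,0]]
[[6,2],[12,0],[24,2],[28,3],[31,12],[35,3],[43,16],[50,0]]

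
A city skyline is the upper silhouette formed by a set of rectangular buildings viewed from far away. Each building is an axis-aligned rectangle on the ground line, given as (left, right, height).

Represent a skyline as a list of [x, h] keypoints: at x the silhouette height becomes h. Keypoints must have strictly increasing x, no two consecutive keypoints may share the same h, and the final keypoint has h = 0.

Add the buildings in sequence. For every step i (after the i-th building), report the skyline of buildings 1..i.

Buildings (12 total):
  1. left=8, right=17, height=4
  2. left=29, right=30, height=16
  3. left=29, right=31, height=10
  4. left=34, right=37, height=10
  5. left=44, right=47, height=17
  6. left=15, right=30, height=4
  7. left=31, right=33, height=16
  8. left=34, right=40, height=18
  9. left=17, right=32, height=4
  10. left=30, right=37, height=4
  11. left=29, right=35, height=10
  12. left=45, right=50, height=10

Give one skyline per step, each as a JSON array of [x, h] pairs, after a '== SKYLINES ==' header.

== SKYLINES ==
[[8,4],[17,0]]
[[8,4],[17,0],[29,16],[30,0]]
[[8,4],[17,0],[29,16],[30,10],[31,0]]
[[8,4],[17,0],[29,16],[30,10],[31,0],[34,10],[37,0]]
[[8,4],[17,0],[29,16],[30,10],[31,0],[34,10],[37,0],[44,17],[47,0]]
[[8,4],[29,16],[30,10],[31,0],[34,10],[37,0],[44,17],[47,0]]
[[8,4],[29,16],[30,10],[31,16],[33,0],[34,10],[37,0],[44,17],[47,0]]
[[8,4],[29,16],[30,10],[31,16],[33,0],[34,18],[40,0],[44,17],[47,0]]
[[8,4],[29,16],[30,10],[31,16],[33,0],[34,18],[40,0],[44,17],[47,0]]
[[8,4],[29,16],[30,10],[31,16],[33,4],[34,18],[40,0],[44,17],[47,0]]
[[8,4],[29,16],[30,10],[31,16],[33,10],[34,18],[40,0],[44,17],[47,0]]
[[8,4],[29,16],[30,10],[31,16],[33,10],[34,18],[40,0],[44,17],[47,10],[50,0]]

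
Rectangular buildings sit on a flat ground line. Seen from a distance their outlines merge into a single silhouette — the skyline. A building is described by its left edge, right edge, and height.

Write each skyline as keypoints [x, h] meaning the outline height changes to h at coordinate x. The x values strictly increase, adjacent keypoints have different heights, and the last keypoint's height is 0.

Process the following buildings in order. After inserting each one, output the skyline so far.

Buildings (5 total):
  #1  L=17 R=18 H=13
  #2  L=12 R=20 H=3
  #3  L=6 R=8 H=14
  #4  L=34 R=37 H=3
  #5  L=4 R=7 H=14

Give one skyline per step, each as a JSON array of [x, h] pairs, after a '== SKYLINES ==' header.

== SKYLINES ==
[[17,13],[18,0]]
[[12,3],[17,13],[18,3],[20,0]]
[[6,14],[8,0],[12,3],[17,13],[18,3],[20,0]]
[[6,14],[8,0],[12,3],[17,13],[18,3],[20,0],[34,3],[37,0]]
[[4,14],[8,0],[12,3],[17,13],[18,3],[20,0],[34,3],[37,0]]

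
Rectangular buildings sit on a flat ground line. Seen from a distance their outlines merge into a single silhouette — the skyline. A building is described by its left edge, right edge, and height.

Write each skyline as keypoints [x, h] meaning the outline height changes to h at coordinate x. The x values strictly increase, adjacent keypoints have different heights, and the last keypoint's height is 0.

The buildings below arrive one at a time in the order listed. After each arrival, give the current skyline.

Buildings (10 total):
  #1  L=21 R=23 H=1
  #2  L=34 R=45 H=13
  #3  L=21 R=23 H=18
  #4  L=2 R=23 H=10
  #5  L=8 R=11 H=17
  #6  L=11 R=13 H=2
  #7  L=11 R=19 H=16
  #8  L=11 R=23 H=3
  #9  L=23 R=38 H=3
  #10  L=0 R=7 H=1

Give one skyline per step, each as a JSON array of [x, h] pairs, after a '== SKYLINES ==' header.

== SKYLINES ==
[[21,1],[23,0]]
[[21,1],[23,0],[34,13],[45,0]]
[[21,18],[23,0],[34,13],[45,0]]
[[2,10],[21,18],[23,0],[34,13],[45,0]]
[[2,10],[8,17],[11,10],[21,18],[23,0],[34,13],[45,0]]
[[2,10],[8,17],[11,10],[21,18],[23,0],[34,13],[45,0]]
[[2,10],[8,17],[11,16],[19,10],[21,18],[23,0],[34,13],[45,0]]
[[2,10],[8,17],[11,16],[19,10],[21,18],[23,0],[34,13],[45,0]]
[[2,10],[8,17],[11,16],[19,10],[21,18],[23,3],[34,13],[45,0]]
[[0,1],[2,10],[8,17],[11,16],[19,10],[21,18],[23,3],[34,13],[45,0]]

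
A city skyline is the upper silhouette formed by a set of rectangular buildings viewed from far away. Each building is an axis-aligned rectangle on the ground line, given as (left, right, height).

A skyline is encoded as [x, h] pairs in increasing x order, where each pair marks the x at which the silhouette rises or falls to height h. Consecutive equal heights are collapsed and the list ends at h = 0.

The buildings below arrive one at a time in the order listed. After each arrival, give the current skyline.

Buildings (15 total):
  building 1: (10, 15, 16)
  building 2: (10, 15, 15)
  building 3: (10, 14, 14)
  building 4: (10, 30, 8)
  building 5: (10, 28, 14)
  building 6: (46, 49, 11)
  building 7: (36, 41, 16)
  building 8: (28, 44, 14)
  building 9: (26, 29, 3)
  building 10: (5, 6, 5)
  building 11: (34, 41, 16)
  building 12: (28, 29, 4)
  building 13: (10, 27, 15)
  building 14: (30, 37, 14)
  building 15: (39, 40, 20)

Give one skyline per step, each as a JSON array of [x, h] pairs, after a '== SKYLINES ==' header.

== SKYLINES ==
[[10,16],[15,0]]
[[10,16],[15,0]]
[[10,16],[15,0]]
[[10,16],[15,8],[30,0]]
[[10,16],[15,14],[28,8],[30,0]]
[[10,16],[15,14],[28,8],[30,0],[46,11],[49,0]]
[[10,16],[15,14],[28,8],[30,0],[36,16],[41,0],[46,11],[49,0]]
[[10,16],[15,14],[36,16],[41,14],[44,0],[46,11],[49,0]]
[[10,16],[15,14],[36,16],[41,14],[44,0],[46,11],[49,0]]
[[5,5],[6,0],[10,16],[15,14],[36,16],[41,14],[44,0],[46,11],[49,0]]
[[5,5],[6,0],[10,16],[15,14],[34,16],[41,14],[44,0],[46,11],[49,0]]
[[5,5],[6,0],[10,16],[15,14],[34,16],[41,14],[44,0],[46,11],[49,0]]
[[5,5],[6,0],[10,16],[15,15],[27,14],[34,16],[41,14],[44,0],[46,11],[49,0]]
[[5,5],[6,0],[10,16],[15,15],[27,14],[34,16],[41,14],[44,0],[46,11],[49,0]]
[[5,5],[6,0],[10,16],[15,15],[27,14],[34,16],[39,20],[40,16],[41,14],[44,0],[46,11],[49,0]]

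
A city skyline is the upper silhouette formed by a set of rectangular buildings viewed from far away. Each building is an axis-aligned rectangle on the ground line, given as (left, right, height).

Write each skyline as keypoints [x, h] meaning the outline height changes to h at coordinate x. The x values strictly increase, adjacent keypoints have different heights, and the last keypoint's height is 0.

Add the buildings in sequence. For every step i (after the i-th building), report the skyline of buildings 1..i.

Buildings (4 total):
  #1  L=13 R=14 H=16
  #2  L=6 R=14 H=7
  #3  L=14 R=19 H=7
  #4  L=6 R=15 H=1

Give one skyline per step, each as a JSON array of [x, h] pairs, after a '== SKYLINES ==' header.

== SKYLINES ==
[[13,16],[14,0]]
[[6,7],[13,16],[14,0]]
[[6,7],[13,16],[14,7],[19,0]]
[[6,7],[13,16],[14,7],[19,0]]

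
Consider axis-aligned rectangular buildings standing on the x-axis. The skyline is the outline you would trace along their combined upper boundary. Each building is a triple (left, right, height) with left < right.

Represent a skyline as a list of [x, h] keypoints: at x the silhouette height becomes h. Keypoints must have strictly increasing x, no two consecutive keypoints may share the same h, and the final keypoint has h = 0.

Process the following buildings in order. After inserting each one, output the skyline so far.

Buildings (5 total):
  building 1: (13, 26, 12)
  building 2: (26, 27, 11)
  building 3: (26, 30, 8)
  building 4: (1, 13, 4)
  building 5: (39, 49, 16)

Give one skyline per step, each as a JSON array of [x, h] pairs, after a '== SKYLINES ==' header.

== SKYLINES ==
[[13,12],[26,0]]
[[13,12],[26,11],[27,0]]
[[13,12],[26,11],[27,8],[30,0]]
[[1,4],[13,12],[26,11],[27,8],[30,0]]
[[1,4],[13,12],[26,11],[27,8],[30,0],[39,16],[49,0]]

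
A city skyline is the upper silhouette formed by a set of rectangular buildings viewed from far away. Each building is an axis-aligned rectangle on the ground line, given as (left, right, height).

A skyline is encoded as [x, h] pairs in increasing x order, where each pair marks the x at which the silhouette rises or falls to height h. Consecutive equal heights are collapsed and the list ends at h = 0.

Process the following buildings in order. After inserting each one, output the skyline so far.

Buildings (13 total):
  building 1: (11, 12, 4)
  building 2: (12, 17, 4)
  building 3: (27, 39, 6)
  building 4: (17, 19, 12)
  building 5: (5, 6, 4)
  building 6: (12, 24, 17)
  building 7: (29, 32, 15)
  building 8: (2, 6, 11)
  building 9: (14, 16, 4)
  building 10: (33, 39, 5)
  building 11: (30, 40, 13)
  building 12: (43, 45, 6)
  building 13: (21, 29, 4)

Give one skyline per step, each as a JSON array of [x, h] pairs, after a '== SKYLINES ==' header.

== SKYLINES ==
[[11,4],[12,0]]
[[11,4],[17,0]]
[[11,4],[17,0],[27,6],[39,0]]
[[11,4],[17,12],[19,0],[27,6],[39,0]]
[[5,4],[6,0],[11,4],[17,12],[19,0],[27,6],[39,0]]
[[5,4],[6,0],[11,4],[12,17],[24,0],[27,6],[39,0]]
[[5,4],[6,0],[11,4],[12,17],[24,0],[27,6],[29,15],[32,6],[39,0]]
[[2,11],[6,0],[11,4],[12,17],[24,0],[27,6],[29,15],[32,6],[39,0]]
[[2,11],[6,0],[11,4],[12,17],[24,0],[27,6],[29,15],[32,6],[39,0]]
[[2,11],[6,0],[11,4],[12,17],[24,0],[27,6],[29,15],[32,6],[39,0]]
[[2,11],[6,0],[11,4],[12,17],[24,0],[27,6],[29,15],[32,13],[40,0]]
[[2,11],[6,0],[11,4],[12,17],[24,0],[27,6],[29,15],[32,13],[40,0],[43,6],[45,0]]
[[2,11],[6,0],[11,4],[12,17],[24,4],[27,6],[29,15],[32,13],[40,0],[43,6],[45,0]]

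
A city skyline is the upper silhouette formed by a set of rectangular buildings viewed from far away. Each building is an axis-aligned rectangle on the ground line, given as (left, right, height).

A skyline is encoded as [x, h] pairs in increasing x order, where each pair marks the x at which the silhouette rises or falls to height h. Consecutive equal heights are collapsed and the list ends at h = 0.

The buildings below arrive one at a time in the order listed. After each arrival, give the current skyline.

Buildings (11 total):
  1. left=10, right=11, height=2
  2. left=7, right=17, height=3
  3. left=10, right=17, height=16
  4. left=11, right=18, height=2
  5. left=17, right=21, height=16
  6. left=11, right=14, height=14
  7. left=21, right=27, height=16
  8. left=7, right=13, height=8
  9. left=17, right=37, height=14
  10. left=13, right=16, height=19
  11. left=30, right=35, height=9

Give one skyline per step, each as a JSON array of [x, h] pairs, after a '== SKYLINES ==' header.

== SKYLINES ==
[[10,2],[11,0]]
[[7,3],[17,0]]
[[7,3],[10,16],[17,0]]
[[7,3],[10,16],[17,2],[18,0]]
[[7,3],[10,16],[21,0]]
[[7,3],[10,16],[21,0]]
[[7,3],[10,16],[27,0]]
[[7,8],[10,16],[27,0]]
[[7,8],[10,16],[27,14],[37,0]]
[[7,8],[10,16],[13,19],[16,16],[27,14],[37,0]]
[[7,8],[10,16],[13,19],[16,16],[27,14],[37,0]]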